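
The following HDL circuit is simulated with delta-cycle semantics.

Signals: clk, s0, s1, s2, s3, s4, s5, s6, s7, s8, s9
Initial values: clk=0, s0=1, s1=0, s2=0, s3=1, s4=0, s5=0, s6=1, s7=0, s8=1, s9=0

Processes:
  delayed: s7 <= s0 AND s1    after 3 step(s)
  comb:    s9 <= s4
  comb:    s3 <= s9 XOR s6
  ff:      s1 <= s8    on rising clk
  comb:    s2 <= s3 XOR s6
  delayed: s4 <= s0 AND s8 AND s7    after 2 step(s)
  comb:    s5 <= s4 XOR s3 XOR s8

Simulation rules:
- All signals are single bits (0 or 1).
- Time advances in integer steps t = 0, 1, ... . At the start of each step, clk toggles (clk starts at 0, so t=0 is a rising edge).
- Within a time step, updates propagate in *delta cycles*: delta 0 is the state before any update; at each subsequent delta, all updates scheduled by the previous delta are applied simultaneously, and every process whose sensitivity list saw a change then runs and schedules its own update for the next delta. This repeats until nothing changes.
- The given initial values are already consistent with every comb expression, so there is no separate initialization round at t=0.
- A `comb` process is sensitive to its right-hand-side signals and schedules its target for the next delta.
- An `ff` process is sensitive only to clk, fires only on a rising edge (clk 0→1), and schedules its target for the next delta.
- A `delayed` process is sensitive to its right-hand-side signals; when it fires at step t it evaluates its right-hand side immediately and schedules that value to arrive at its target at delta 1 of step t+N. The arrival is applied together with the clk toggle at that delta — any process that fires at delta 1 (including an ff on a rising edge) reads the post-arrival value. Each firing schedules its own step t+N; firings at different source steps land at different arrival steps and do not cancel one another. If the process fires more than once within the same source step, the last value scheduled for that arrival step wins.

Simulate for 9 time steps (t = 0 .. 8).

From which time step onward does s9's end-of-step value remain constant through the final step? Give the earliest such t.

t0.Δ0 s6=1 s5=0 s1=0 s0=1 s2=0 s8=1 clk=0 s3=1 s7=0 s9=0 s4=0
t0.Δ1 s6=1 s5=0 s1=0 s0=1 s2=0 s8=1 clk=1 s3=1 s7=0 s9=0 s4=0
t0.Δ2 s6=1 s5=0 s1=1 s0=1 s2=0 s8=1 clk=1 s3=1 s7=0 s9=0 s4=0
t1.Δ0 s6=1 s5=0 s1=1 s0=1 s2=0 s8=1 clk=1 s3=1 s7=0 s9=0 s4=0
t1.Δ1 s6=1 s5=0 s1=1 s0=1 s2=0 s8=1 clk=0 s3=1 s7=0 s9=0 s4=0
t2.Δ0 s6=1 s5=0 s1=1 s0=1 s2=0 s8=1 clk=0 s3=1 s7=0 s9=0 s4=0
t2.Δ1 s6=1 s5=0 s1=1 s0=1 s2=0 s8=1 clk=1 s3=1 s7=0 s9=0 s4=0
t3.Δ0 s6=1 s5=0 s1=1 s0=1 s2=0 s8=1 clk=1 s3=1 s7=0 s9=0 s4=0
t3.Δ1 s6=1 s5=0 s1=1 s0=1 s2=0 s8=1 clk=0 s3=1 s7=1 s9=0 s4=0
t4.Δ0 s6=1 s5=0 s1=1 s0=1 s2=0 s8=1 clk=0 s3=1 s7=1 s9=0 s4=0
t4.Δ1 s6=1 s5=0 s1=1 s0=1 s2=0 s8=1 clk=1 s3=1 s7=1 s9=0 s4=0
t5.Δ0 s6=1 s5=0 s1=1 s0=1 s2=0 s8=1 clk=1 s3=1 s7=1 s9=0 s4=0
t5.Δ1 s6=1 s5=0 s1=1 s0=1 s2=0 s8=1 clk=0 s3=1 s7=1 s9=0 s4=1
t5.Δ2 s6=1 s5=1 s1=1 s0=1 s2=0 s8=1 clk=0 s3=1 s7=1 s9=1 s4=1
t5.Δ3 s6=1 s5=1 s1=1 s0=1 s2=0 s8=1 clk=0 s3=0 s7=1 s9=1 s4=1
t5.Δ4 s6=1 s5=0 s1=1 s0=1 s2=1 s8=1 clk=0 s3=0 s7=1 s9=1 s4=1
t6.Δ0 s6=1 s5=0 s1=1 s0=1 s2=1 s8=1 clk=0 s3=0 s7=1 s9=1 s4=1
t6.Δ1 s6=1 s5=0 s1=1 s0=1 s2=1 s8=1 clk=1 s3=0 s7=1 s9=1 s4=1
t7.Δ0 s6=1 s5=0 s1=1 s0=1 s2=1 s8=1 clk=1 s3=0 s7=1 s9=1 s4=1
t7.Δ1 s6=1 s5=0 s1=1 s0=1 s2=1 s8=1 clk=0 s3=0 s7=1 s9=1 s4=1
t8.Δ0 s6=1 s5=0 s1=1 s0=1 s2=1 s8=1 clk=0 s3=0 s7=1 s9=1 s4=1
t8.Δ1 s6=1 s5=0 s1=1 s0=1 s2=1 s8=1 clk=1 s3=0 s7=1 s9=1 s4=1

5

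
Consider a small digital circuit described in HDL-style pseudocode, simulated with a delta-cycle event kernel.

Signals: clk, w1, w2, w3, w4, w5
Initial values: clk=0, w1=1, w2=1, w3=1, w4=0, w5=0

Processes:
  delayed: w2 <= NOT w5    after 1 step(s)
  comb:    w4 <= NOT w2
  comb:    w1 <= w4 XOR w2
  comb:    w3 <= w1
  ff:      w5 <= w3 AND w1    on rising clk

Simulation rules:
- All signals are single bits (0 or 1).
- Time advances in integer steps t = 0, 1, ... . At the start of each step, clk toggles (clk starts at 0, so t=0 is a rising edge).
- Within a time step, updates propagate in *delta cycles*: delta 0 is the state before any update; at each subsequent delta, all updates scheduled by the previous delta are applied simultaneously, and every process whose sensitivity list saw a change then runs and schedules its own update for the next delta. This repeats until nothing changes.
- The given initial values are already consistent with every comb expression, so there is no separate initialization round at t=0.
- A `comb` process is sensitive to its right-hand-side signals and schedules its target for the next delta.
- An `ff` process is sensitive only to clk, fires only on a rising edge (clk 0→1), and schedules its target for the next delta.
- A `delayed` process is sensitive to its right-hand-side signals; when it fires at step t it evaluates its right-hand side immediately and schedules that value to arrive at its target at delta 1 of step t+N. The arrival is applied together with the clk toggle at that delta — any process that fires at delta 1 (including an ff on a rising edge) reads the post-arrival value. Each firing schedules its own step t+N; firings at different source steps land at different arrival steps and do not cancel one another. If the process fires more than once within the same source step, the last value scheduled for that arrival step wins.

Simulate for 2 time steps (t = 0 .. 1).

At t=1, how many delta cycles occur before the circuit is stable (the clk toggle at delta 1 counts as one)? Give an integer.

4

[bits: w5,clk,w2,w4,w3,w1]
t=0: Δ0=001011 Δ1=011011 Δ2=111011 | 2Δ
t=1: Δ0=111011 Δ1=100011 Δ2=100110 Δ3=100101 Δ4=100111 | 4Δ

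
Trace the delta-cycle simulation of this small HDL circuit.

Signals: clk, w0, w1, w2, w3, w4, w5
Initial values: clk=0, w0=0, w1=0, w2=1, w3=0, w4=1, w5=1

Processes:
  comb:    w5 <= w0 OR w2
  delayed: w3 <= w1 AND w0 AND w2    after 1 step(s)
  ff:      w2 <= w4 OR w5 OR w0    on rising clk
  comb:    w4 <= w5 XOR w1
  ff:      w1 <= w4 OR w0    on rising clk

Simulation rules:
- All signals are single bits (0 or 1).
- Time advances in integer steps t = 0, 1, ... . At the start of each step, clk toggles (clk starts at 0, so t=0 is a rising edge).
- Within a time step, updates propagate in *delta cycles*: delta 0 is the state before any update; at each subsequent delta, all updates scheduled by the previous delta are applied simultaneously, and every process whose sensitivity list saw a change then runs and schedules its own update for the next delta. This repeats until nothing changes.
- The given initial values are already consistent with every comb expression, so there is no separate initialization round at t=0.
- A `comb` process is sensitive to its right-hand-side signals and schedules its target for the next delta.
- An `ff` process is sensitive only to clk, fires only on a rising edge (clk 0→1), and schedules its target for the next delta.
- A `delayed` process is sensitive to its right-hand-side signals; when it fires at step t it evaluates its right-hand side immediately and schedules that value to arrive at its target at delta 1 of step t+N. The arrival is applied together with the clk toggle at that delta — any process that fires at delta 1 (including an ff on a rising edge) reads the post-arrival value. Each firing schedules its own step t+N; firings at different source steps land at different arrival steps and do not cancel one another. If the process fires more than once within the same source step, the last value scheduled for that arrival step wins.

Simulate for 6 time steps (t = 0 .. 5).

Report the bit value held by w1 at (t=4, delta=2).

1

[bits: w0,w1,w2,clk,w4,w3,w5]
t=0: Δ0=0010101 Δ1=0011101 Δ2=0111101 Δ3=0111001 | 3Δ
t=1: Δ0=0111001 Δ1=0110001 | 1Δ
t=2: Δ0=0110001 Δ1=0111001 Δ2=0011001 Δ3=0011101 | 3Δ
t=3: Δ0=0011101 Δ1=0010101 | 1Δ
t=4: Δ0=0010101 Δ1=0011101 Δ2=0111101 Δ3=0111001 | 3Δ
t=5: Δ0=0111001 Δ1=0110001 | 1Δ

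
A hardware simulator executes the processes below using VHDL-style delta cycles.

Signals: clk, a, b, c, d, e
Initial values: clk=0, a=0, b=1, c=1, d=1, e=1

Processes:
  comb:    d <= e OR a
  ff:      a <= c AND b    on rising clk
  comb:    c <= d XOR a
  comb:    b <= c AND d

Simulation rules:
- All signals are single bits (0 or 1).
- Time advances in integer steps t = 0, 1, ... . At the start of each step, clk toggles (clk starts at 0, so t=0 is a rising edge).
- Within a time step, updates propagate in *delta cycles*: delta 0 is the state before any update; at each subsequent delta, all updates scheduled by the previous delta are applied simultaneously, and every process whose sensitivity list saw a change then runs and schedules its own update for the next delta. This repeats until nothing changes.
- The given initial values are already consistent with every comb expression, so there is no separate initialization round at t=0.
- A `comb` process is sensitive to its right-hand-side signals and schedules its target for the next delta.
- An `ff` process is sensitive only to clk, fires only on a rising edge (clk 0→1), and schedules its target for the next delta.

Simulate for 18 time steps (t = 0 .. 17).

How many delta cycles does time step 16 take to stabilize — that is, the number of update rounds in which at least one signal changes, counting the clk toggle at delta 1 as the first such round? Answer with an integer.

t=0 Δ0: clk=0 d=1 c=1 e=1 b=1 a=0
  Δ1: clk:0→1
  Δ2: a:0→1
  Δ3: c:1→0
  Δ4: b:1→0
  (4Δ to stable)
t=1 Δ0: clk=1 d=1 c=0 e=1 b=0 a=1
  Δ1: clk:1→0
  (1Δ to stable)
t=2 Δ0: clk=0 d=1 c=0 e=1 b=0 a=1
  Δ1: clk:0→1
  Δ2: a:1→0
  Δ3: c:0→1
  Δ4: b:0→1
  (4Δ to stable)
t=3 Δ0: clk=1 d=1 c=1 e=1 b=1 a=0
  Δ1: clk:1→0
  (1Δ to stable)
t=4 Δ0: clk=0 d=1 c=1 e=1 b=1 a=0
  Δ1: clk:0→1
  Δ2: a:0→1
  Δ3: c:1→0
  Δ4: b:1→0
  (4Δ to stable)
t=5 Δ0: clk=1 d=1 c=0 e=1 b=0 a=1
  Δ1: clk:1→0
  (1Δ to stable)
t=6 Δ0: clk=0 d=1 c=0 e=1 b=0 a=1
  Δ1: clk:0→1
  Δ2: a:1→0
  Δ3: c:0→1
  Δ4: b:0→1
  (4Δ to stable)
t=7 Δ0: clk=1 d=1 c=1 e=1 b=1 a=0
  Δ1: clk:1→0
  (1Δ to stable)
t=8 Δ0: clk=0 d=1 c=1 e=1 b=1 a=0
  Δ1: clk:0→1
  Δ2: a:0→1
  Δ3: c:1→0
  Δ4: b:1→0
  (4Δ to stable)
t=9 Δ0: clk=1 d=1 c=0 e=1 b=0 a=1
  Δ1: clk:1→0
  (1Δ to stable)
t=10 Δ0: clk=0 d=1 c=0 e=1 b=0 a=1
  Δ1: clk:0→1
  Δ2: a:1→0
  Δ3: c:0→1
  Δ4: b:0→1
  (4Δ to stable)
t=11 Δ0: clk=1 d=1 c=1 e=1 b=1 a=0
  Δ1: clk:1→0
  (1Δ to stable)
t=12 Δ0: clk=0 d=1 c=1 e=1 b=1 a=0
  Δ1: clk:0→1
  Δ2: a:0→1
  Δ3: c:1→0
  Δ4: b:1→0
  (4Δ to stable)
t=13 Δ0: clk=1 d=1 c=0 e=1 b=0 a=1
  Δ1: clk:1→0
  (1Δ to stable)
t=14 Δ0: clk=0 d=1 c=0 e=1 b=0 a=1
  Δ1: clk:0→1
  Δ2: a:1→0
  Δ3: c:0→1
  Δ4: b:0→1
  (4Δ to stable)
t=15 Δ0: clk=1 d=1 c=1 e=1 b=1 a=0
  Δ1: clk:1→0
  (1Δ to stable)
t=16 Δ0: clk=0 d=1 c=1 e=1 b=1 a=0
  Δ1: clk:0→1
  Δ2: a:0→1
  Δ3: c:1→0
  Δ4: b:1→0
  (4Δ to stable)
t=17 Δ0: clk=1 d=1 c=0 e=1 b=0 a=1
  Δ1: clk:1→0
  (1Δ to stable)

4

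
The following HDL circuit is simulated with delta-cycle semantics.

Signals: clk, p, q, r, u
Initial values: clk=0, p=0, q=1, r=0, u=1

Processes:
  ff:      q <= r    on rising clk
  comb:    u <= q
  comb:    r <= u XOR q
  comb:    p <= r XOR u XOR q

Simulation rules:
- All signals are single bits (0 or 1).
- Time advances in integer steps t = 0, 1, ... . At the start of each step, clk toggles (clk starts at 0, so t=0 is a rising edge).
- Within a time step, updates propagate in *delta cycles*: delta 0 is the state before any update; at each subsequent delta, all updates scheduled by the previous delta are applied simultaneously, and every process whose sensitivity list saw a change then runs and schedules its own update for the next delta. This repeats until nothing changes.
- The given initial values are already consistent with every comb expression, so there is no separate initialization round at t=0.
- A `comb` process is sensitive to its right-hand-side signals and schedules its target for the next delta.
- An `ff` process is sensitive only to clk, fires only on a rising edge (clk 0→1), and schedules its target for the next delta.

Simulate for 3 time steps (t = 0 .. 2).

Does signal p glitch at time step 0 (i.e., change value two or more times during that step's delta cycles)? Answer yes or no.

t=0 Δ0: u=1 r=0 clk=0 q=1 p=0
  Δ1: clk:0→1
  Δ2: q:1→0
  Δ3: u:1→0, r:0→1, p:0→1
  Δ4: r:1→0
  Δ5: p:1→0
  (5Δ to stable)
t=1 Δ0: u=0 r=0 clk=1 q=0 p=0
  Δ1: clk:1→0
  (1Δ to stable)
t=2 Δ0: u=0 r=0 clk=0 q=0 p=0
  Δ1: clk:0→1
  (1Δ to stable)

yes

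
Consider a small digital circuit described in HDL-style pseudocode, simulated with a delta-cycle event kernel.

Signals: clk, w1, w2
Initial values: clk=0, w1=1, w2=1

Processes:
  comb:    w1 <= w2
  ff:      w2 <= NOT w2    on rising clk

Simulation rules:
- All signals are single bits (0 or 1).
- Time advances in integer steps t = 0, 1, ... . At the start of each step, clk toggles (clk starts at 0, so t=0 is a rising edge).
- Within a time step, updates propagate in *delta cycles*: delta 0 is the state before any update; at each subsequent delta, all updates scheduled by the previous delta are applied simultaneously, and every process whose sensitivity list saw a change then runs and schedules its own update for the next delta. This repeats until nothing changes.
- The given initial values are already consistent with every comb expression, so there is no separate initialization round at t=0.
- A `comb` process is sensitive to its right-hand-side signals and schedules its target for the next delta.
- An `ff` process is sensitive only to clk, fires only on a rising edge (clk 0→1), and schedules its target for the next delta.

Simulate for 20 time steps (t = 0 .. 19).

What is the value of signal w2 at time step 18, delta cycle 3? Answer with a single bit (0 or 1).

[bits: w2,w1,clk]
t=0: Δ0=110 Δ1=111 Δ2=011 Δ3=001 | 3Δ
t=1: Δ0=001 Δ1=000 | 1Δ
t=2: Δ0=000 Δ1=001 Δ2=101 Δ3=111 | 3Δ
t=3: Δ0=111 Δ1=110 | 1Δ
t=4: Δ0=110 Δ1=111 Δ2=011 Δ3=001 | 3Δ
t=5: Δ0=001 Δ1=000 | 1Δ
t=6: Δ0=000 Δ1=001 Δ2=101 Δ3=111 | 3Δ
t=7: Δ0=111 Δ1=110 | 1Δ
t=8: Δ0=110 Δ1=111 Δ2=011 Δ3=001 | 3Δ
t=9: Δ0=001 Δ1=000 | 1Δ
t=10: Δ0=000 Δ1=001 Δ2=101 Δ3=111 | 3Δ
t=11: Δ0=111 Δ1=110 | 1Δ
t=12: Δ0=110 Δ1=111 Δ2=011 Δ3=001 | 3Δ
t=13: Δ0=001 Δ1=000 | 1Δ
t=14: Δ0=000 Δ1=001 Δ2=101 Δ3=111 | 3Δ
t=15: Δ0=111 Δ1=110 | 1Δ
t=16: Δ0=110 Δ1=111 Δ2=011 Δ3=001 | 3Δ
t=17: Δ0=001 Δ1=000 | 1Δ
t=18: Δ0=000 Δ1=001 Δ2=101 Δ3=111 | 3Δ
t=19: Δ0=111 Δ1=110 | 1Δ

1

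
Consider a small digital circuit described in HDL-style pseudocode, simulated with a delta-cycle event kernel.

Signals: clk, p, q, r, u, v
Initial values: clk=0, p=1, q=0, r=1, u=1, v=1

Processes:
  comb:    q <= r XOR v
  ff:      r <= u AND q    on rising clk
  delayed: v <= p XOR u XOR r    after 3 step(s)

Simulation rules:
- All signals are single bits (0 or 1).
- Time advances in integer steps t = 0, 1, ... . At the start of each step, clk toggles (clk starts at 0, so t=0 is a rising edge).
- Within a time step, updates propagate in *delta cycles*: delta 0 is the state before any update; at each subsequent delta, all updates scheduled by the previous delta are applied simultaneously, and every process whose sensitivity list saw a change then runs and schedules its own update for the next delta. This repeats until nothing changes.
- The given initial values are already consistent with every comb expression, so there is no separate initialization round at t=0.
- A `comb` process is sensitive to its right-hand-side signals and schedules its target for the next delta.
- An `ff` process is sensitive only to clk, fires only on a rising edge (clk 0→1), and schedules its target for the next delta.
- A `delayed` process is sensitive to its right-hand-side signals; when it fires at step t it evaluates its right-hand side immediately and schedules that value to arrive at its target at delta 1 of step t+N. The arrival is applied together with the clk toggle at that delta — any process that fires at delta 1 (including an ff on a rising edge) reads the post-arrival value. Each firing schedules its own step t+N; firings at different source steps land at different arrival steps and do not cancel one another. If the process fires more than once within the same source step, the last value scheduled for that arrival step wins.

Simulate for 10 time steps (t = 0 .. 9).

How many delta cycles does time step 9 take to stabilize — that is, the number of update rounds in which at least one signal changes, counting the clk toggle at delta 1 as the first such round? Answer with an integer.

[bits: q,r,p,v,clk,u]
t=0: Δ0=011101 Δ1=011111 Δ2=001111 Δ3=101111 | 3Δ
t=1: Δ0=101111 Δ1=101101 | 1Δ
t=2: Δ0=101101 Δ1=101111 Δ2=111111 Δ3=011111 | 3Δ
t=3: Δ0=011111 Δ1=011001 Δ2=111001 | 2Δ
t=4: Δ0=111001 Δ1=111011 | 1Δ
t=5: Δ0=111011 Δ1=111101 Δ2=011101 | 2Δ
t=6: Δ0=011101 Δ1=011111 Δ2=001111 Δ3=101111 | 3Δ
t=7: Δ0=101111 Δ1=101101 | 1Δ
t=8: Δ0=101101 Δ1=101111 Δ2=111111 Δ3=011111 | 3Δ
t=9: Δ0=011111 Δ1=011001 Δ2=111001 | 2Δ

2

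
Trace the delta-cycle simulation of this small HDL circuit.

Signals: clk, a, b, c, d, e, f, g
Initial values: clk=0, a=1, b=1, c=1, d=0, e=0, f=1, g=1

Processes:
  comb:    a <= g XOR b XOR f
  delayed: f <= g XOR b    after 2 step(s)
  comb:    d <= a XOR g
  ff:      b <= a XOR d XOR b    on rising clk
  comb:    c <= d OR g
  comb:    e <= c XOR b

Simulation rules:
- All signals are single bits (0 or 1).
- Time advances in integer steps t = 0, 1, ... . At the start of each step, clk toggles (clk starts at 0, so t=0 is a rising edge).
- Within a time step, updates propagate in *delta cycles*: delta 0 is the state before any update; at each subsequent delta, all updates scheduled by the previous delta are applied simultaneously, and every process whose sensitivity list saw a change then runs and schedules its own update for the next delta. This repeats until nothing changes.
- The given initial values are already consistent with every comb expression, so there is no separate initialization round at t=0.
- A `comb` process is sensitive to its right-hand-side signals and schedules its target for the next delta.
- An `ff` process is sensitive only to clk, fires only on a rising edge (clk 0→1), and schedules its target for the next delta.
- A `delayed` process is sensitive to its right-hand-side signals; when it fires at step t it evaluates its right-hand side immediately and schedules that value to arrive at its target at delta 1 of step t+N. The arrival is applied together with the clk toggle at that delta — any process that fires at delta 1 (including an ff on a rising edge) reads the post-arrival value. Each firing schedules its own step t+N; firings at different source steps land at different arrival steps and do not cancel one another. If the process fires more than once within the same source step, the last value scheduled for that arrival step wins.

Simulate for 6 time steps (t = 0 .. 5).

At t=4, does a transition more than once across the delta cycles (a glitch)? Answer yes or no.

t0.Δ0 c=1 f=1 a=1 e=0 clk=0 b=1 d=0 g=1
t0.Δ1 c=1 f=1 a=1 e=0 clk=1 b=1 d=0 g=1
t0.Δ2 c=1 f=1 a=1 e=0 clk=1 b=0 d=0 g=1
t0.Δ3 c=1 f=1 a=0 e=1 clk=1 b=0 d=0 g=1
t0.Δ4 c=1 f=1 a=0 e=1 clk=1 b=0 d=1 g=1
t1.Δ0 c=1 f=1 a=0 e=1 clk=1 b=0 d=1 g=1
t1.Δ1 c=1 f=1 a=0 e=1 clk=0 b=0 d=1 g=1
t2.Δ0 c=1 f=1 a=0 e=1 clk=0 b=0 d=1 g=1
t2.Δ1 c=1 f=1 a=0 e=1 clk=1 b=0 d=1 g=1
t2.Δ2 c=1 f=1 a=0 e=1 clk=1 b=1 d=1 g=1
t2.Δ3 c=1 f=1 a=1 e=0 clk=1 b=1 d=1 g=1
t2.Δ4 c=1 f=1 a=1 e=0 clk=1 b=1 d=0 g=1
t3.Δ0 c=1 f=1 a=1 e=0 clk=1 b=1 d=0 g=1
t3.Δ1 c=1 f=1 a=1 e=0 clk=0 b=1 d=0 g=1
t4.Δ0 c=1 f=1 a=1 e=0 clk=0 b=1 d=0 g=1
t4.Δ1 c=1 f=0 a=1 e=0 clk=1 b=1 d=0 g=1
t4.Δ2 c=1 f=0 a=0 e=0 clk=1 b=0 d=0 g=1
t4.Δ3 c=1 f=0 a=1 e=1 clk=1 b=0 d=1 g=1
t4.Δ4 c=1 f=0 a=1 e=1 clk=1 b=0 d=0 g=1
t5.Δ0 c=1 f=0 a=1 e=1 clk=1 b=0 d=0 g=1
t5.Δ1 c=1 f=0 a=1 e=1 clk=0 b=0 d=0 g=1

yes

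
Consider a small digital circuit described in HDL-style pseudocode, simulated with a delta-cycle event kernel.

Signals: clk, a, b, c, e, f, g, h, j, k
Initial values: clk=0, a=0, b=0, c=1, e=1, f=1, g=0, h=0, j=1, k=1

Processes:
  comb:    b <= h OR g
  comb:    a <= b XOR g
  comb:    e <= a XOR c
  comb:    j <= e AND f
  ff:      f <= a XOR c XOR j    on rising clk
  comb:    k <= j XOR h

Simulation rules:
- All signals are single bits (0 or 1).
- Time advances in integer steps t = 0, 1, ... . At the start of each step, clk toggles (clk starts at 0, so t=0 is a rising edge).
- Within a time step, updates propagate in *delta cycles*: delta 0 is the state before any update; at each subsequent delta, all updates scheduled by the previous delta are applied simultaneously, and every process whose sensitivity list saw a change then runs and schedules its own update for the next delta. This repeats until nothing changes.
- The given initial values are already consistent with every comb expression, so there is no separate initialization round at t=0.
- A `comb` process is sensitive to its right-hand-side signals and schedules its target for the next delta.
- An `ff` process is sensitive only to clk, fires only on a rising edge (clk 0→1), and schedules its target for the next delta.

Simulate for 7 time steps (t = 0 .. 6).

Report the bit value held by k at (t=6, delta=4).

1

[bits: g,f,a,k,c,clk,j,h,b,e]
t=0: Δ0=0101101001 Δ1=0101111001 Δ2=0001111001 Δ3=0001110001 Δ4=0000110001 | 4Δ
t=1: Δ0=0000110001 Δ1=0000100001 | 1Δ
t=2: Δ0=0000100001 Δ1=0000110001 Δ2=0100110001 Δ3=0100111001 Δ4=0101111001 | 4Δ
t=3: Δ0=0101111001 Δ1=0101101001 | 1Δ
t=4: Δ0=0101101001 Δ1=0101111001 Δ2=0001111001 Δ3=0001110001 Δ4=0000110001 | 4Δ
t=5: Δ0=0000110001 Δ1=0000100001 | 1Δ
t=6: Δ0=0000100001 Δ1=0000110001 Δ2=0100110001 Δ3=0100111001 Δ4=0101111001 | 4Δ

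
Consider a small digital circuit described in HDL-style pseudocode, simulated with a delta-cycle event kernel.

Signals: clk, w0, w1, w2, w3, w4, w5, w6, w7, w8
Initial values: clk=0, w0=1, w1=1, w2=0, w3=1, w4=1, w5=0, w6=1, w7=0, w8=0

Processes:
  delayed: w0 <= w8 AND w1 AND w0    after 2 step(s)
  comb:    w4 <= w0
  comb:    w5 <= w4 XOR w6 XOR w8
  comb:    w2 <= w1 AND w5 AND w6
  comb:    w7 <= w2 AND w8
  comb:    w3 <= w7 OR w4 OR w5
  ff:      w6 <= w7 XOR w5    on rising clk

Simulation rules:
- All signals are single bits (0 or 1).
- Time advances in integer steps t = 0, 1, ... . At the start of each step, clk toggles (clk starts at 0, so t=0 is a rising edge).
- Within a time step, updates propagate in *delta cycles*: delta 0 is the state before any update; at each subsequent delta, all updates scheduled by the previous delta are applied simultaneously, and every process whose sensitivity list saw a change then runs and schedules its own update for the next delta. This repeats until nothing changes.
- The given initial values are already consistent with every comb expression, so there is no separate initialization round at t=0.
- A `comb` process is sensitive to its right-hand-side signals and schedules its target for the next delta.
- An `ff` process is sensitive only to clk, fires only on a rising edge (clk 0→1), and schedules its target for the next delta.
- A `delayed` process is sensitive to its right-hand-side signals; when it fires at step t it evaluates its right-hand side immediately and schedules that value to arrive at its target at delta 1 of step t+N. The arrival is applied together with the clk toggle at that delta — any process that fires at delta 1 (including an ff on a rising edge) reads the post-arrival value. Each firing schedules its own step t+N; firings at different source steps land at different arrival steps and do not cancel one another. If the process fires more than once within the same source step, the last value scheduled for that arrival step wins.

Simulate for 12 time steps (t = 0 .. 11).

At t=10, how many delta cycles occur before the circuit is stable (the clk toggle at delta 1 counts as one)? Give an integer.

t=0 Δ0: w3=1 w6=1 w2=0 w4=1 w1=1 w5=0 clk=0 w0=1 w7=0 w8=0
  Δ1: clk:0→1
  Δ2: w6:1→0
  Δ3: w5:0→1
  (3Δ to stable)
t=1 Δ0: w3=1 w6=0 w2=0 w4=1 w1=1 w5=1 clk=1 w0=1 w7=0 w8=0
  Δ1: clk:1→0
  (1Δ to stable)
t=2 Δ0: w3=1 w6=0 w2=0 w4=1 w1=1 w5=1 clk=0 w0=1 w7=0 w8=0
  Δ1: clk:0→1
  Δ2: w6:0→1
  Δ3: w2:0→1, w5:1→0
  Δ4: w2:1→0
  (4Δ to stable)
t=3 Δ0: w3=1 w6=1 w2=0 w4=1 w1=1 w5=0 clk=1 w0=1 w7=0 w8=0
  Δ1: clk:1→0
  (1Δ to stable)
t=4 Δ0: w3=1 w6=1 w2=0 w4=1 w1=1 w5=0 clk=0 w0=1 w7=0 w8=0
  Δ1: clk:0→1
  Δ2: w6:1→0
  Δ3: w5:0→1
  (3Δ to stable)
t=5 Δ0: w3=1 w6=0 w2=0 w4=1 w1=1 w5=1 clk=1 w0=1 w7=0 w8=0
  Δ1: clk:1→0
  (1Δ to stable)
t=6 Δ0: w3=1 w6=0 w2=0 w4=1 w1=1 w5=1 clk=0 w0=1 w7=0 w8=0
  Δ1: clk:0→1
  Δ2: w6:0→1
  Δ3: w2:0→1, w5:1→0
  Δ4: w2:1→0
  (4Δ to stable)
t=7 Δ0: w3=1 w6=1 w2=0 w4=1 w1=1 w5=0 clk=1 w0=1 w7=0 w8=0
  Δ1: clk:1→0
  (1Δ to stable)
t=8 Δ0: w3=1 w6=1 w2=0 w4=1 w1=1 w5=0 clk=0 w0=1 w7=0 w8=0
  Δ1: clk:0→1
  Δ2: w6:1→0
  Δ3: w5:0→1
  (3Δ to stable)
t=9 Δ0: w3=1 w6=0 w2=0 w4=1 w1=1 w5=1 clk=1 w0=1 w7=0 w8=0
  Δ1: clk:1→0
  (1Δ to stable)
t=10 Δ0: w3=1 w6=0 w2=0 w4=1 w1=1 w5=1 clk=0 w0=1 w7=0 w8=0
  Δ1: clk:0→1
  Δ2: w6:0→1
  Δ3: w2:0→1, w5:1→0
  Δ4: w2:1→0
  (4Δ to stable)
t=11 Δ0: w3=1 w6=1 w2=0 w4=1 w1=1 w5=0 clk=1 w0=1 w7=0 w8=0
  Δ1: clk:1→0
  (1Δ to stable)

4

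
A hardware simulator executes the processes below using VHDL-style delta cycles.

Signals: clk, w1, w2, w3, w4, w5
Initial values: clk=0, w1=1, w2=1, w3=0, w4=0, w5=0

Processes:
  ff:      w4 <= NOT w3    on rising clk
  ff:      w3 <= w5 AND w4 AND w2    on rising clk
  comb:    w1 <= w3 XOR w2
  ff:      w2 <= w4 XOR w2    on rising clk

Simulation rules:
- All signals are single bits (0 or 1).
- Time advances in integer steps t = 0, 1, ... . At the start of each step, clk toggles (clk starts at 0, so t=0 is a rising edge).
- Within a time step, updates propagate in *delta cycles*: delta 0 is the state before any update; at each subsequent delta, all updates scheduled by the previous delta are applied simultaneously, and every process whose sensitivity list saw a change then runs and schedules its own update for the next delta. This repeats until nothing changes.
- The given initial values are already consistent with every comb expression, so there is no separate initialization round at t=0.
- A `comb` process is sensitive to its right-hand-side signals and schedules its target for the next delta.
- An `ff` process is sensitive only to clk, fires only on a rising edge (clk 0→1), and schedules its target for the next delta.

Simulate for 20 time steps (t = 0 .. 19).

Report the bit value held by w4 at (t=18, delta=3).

1

t0.Δ0 w2=1 w3=0 w4=0 clk=0 w1=1 w5=0
t0.Δ1 w2=1 w3=0 w4=0 clk=1 w1=1 w5=0
t0.Δ2 w2=1 w3=0 w4=1 clk=1 w1=1 w5=0
t1.Δ0 w2=1 w3=0 w4=1 clk=1 w1=1 w5=0
t1.Δ1 w2=1 w3=0 w4=1 clk=0 w1=1 w5=0
t2.Δ0 w2=1 w3=0 w4=1 clk=0 w1=1 w5=0
t2.Δ1 w2=1 w3=0 w4=1 clk=1 w1=1 w5=0
t2.Δ2 w2=0 w3=0 w4=1 clk=1 w1=1 w5=0
t2.Δ3 w2=0 w3=0 w4=1 clk=1 w1=0 w5=0
t3.Δ0 w2=0 w3=0 w4=1 clk=1 w1=0 w5=0
t3.Δ1 w2=0 w3=0 w4=1 clk=0 w1=0 w5=0
t4.Δ0 w2=0 w3=0 w4=1 clk=0 w1=0 w5=0
t4.Δ1 w2=0 w3=0 w4=1 clk=1 w1=0 w5=0
t4.Δ2 w2=1 w3=0 w4=1 clk=1 w1=0 w5=0
t4.Δ3 w2=1 w3=0 w4=1 clk=1 w1=1 w5=0
t5.Δ0 w2=1 w3=0 w4=1 clk=1 w1=1 w5=0
t5.Δ1 w2=1 w3=0 w4=1 clk=0 w1=1 w5=0
t6.Δ0 w2=1 w3=0 w4=1 clk=0 w1=1 w5=0
t6.Δ1 w2=1 w3=0 w4=1 clk=1 w1=1 w5=0
t6.Δ2 w2=0 w3=0 w4=1 clk=1 w1=1 w5=0
t6.Δ3 w2=0 w3=0 w4=1 clk=1 w1=0 w5=0
t7.Δ0 w2=0 w3=0 w4=1 clk=1 w1=0 w5=0
t7.Δ1 w2=0 w3=0 w4=1 clk=0 w1=0 w5=0
t8.Δ0 w2=0 w3=0 w4=1 clk=0 w1=0 w5=0
t8.Δ1 w2=0 w3=0 w4=1 clk=1 w1=0 w5=0
t8.Δ2 w2=1 w3=0 w4=1 clk=1 w1=0 w5=0
t8.Δ3 w2=1 w3=0 w4=1 clk=1 w1=1 w5=0
t9.Δ0 w2=1 w3=0 w4=1 clk=1 w1=1 w5=0
t9.Δ1 w2=1 w3=0 w4=1 clk=0 w1=1 w5=0
t10.Δ0 w2=1 w3=0 w4=1 clk=0 w1=1 w5=0
t10.Δ1 w2=1 w3=0 w4=1 clk=1 w1=1 w5=0
t10.Δ2 w2=0 w3=0 w4=1 clk=1 w1=1 w5=0
t10.Δ3 w2=0 w3=0 w4=1 clk=1 w1=0 w5=0
t11.Δ0 w2=0 w3=0 w4=1 clk=1 w1=0 w5=0
t11.Δ1 w2=0 w3=0 w4=1 clk=0 w1=0 w5=0
t12.Δ0 w2=0 w3=0 w4=1 clk=0 w1=0 w5=0
t12.Δ1 w2=0 w3=0 w4=1 clk=1 w1=0 w5=0
t12.Δ2 w2=1 w3=0 w4=1 clk=1 w1=0 w5=0
t12.Δ3 w2=1 w3=0 w4=1 clk=1 w1=1 w5=0
t13.Δ0 w2=1 w3=0 w4=1 clk=1 w1=1 w5=0
t13.Δ1 w2=1 w3=0 w4=1 clk=0 w1=1 w5=0
t14.Δ0 w2=1 w3=0 w4=1 clk=0 w1=1 w5=0
t14.Δ1 w2=1 w3=0 w4=1 clk=1 w1=1 w5=0
t14.Δ2 w2=0 w3=0 w4=1 clk=1 w1=1 w5=0
t14.Δ3 w2=0 w3=0 w4=1 clk=1 w1=0 w5=0
t15.Δ0 w2=0 w3=0 w4=1 clk=1 w1=0 w5=0
t15.Δ1 w2=0 w3=0 w4=1 clk=0 w1=0 w5=0
t16.Δ0 w2=0 w3=0 w4=1 clk=0 w1=0 w5=0
t16.Δ1 w2=0 w3=0 w4=1 clk=1 w1=0 w5=0
t16.Δ2 w2=1 w3=0 w4=1 clk=1 w1=0 w5=0
t16.Δ3 w2=1 w3=0 w4=1 clk=1 w1=1 w5=0
t17.Δ0 w2=1 w3=0 w4=1 clk=1 w1=1 w5=0
t17.Δ1 w2=1 w3=0 w4=1 clk=0 w1=1 w5=0
t18.Δ0 w2=1 w3=0 w4=1 clk=0 w1=1 w5=0
t18.Δ1 w2=1 w3=0 w4=1 clk=1 w1=1 w5=0
t18.Δ2 w2=0 w3=0 w4=1 clk=1 w1=1 w5=0
t18.Δ3 w2=0 w3=0 w4=1 clk=1 w1=0 w5=0
t19.Δ0 w2=0 w3=0 w4=1 clk=1 w1=0 w5=0
t19.Δ1 w2=0 w3=0 w4=1 clk=0 w1=0 w5=0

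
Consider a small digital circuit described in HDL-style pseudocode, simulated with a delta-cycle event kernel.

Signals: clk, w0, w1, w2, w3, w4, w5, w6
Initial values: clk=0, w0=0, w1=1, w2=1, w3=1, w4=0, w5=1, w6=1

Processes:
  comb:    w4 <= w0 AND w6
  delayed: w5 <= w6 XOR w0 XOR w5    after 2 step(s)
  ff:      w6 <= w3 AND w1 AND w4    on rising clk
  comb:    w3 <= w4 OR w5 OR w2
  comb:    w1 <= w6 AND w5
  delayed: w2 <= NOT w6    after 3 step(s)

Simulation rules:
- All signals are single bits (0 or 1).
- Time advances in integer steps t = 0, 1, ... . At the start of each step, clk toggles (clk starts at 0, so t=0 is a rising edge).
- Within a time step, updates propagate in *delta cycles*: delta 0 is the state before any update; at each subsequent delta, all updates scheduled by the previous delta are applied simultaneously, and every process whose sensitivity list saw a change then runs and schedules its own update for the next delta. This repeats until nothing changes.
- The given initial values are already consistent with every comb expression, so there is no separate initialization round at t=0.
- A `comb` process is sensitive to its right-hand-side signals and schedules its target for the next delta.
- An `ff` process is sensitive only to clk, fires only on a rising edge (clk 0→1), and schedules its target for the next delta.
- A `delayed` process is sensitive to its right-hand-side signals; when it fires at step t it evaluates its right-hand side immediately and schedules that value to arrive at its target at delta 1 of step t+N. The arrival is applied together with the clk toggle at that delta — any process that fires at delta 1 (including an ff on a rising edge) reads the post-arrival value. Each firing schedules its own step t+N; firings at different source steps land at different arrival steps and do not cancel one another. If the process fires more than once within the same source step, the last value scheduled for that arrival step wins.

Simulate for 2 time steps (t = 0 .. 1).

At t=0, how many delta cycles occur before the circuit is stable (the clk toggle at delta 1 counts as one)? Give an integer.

3

[bits: clk,w6,w1,w4,w3,w2,w0,w5]
t=0: Δ0=01101101 Δ1=11101101 Δ2=10101101 Δ3=10001101 | 3Δ
t=1: Δ0=10001101 Δ1=00001101 | 1Δ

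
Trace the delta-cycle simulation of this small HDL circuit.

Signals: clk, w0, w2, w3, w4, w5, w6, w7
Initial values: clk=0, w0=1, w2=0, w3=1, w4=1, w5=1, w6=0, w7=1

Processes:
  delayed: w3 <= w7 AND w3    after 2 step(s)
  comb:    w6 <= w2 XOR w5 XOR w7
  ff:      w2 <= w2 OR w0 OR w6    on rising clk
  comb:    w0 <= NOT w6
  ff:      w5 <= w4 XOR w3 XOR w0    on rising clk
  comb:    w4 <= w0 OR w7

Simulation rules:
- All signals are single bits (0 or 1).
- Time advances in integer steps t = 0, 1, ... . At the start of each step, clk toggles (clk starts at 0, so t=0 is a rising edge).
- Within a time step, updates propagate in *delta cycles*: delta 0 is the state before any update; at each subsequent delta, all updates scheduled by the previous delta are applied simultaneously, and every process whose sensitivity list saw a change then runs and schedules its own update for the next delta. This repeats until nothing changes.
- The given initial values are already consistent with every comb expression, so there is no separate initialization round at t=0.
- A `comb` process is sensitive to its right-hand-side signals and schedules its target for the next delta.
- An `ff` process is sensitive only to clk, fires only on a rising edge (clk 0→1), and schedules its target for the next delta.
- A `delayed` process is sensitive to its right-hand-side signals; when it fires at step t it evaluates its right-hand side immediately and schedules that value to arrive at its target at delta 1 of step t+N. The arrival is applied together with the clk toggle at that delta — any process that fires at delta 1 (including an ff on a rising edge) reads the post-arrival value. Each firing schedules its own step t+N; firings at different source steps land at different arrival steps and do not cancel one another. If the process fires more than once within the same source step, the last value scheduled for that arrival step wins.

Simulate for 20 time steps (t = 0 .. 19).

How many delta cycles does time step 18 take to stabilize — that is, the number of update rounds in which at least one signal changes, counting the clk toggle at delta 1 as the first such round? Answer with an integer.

4

t=0 Δ0: clk=0 w5=1 w4=1 w0=1 w7=1 w2=0 w6=0 w3=1
  Δ1: clk:0→1
  Δ2: w2:0→1
  Δ3: w6:0→1
  Δ4: w0:1→0
  (4Δ to stable)
t=1 Δ0: clk=1 w5=1 w4=1 w0=0 w7=1 w2=1 w6=1 w3=1
  Δ1: clk:1→0
  (1Δ to stable)
t=2 Δ0: clk=0 w5=1 w4=1 w0=0 w7=1 w2=1 w6=1 w3=1
  Δ1: clk:0→1
  Δ2: w5:1→0
  Δ3: w6:1→0
  Δ4: w0:0→1
  (4Δ to stable)
t=3 Δ0: clk=1 w5=0 w4=1 w0=1 w7=1 w2=1 w6=0 w3=1
  Δ1: clk:1→0
  (1Δ to stable)
t=4 Δ0: clk=0 w5=0 w4=1 w0=1 w7=1 w2=1 w6=0 w3=1
  Δ1: clk:0→1
  Δ2: w5:0→1
  Δ3: w6:0→1
  Δ4: w0:1→0
  (4Δ to stable)
t=5 Δ0: clk=1 w5=1 w4=1 w0=0 w7=1 w2=1 w6=1 w3=1
  Δ1: clk:1→0
  (1Δ to stable)
t=6 Δ0: clk=0 w5=1 w4=1 w0=0 w7=1 w2=1 w6=1 w3=1
  Δ1: clk:0→1
  Δ2: w5:1→0
  Δ3: w6:1→0
  Δ4: w0:0→1
  (4Δ to stable)
t=7 Δ0: clk=1 w5=0 w4=1 w0=1 w7=1 w2=1 w6=0 w3=1
  Δ1: clk:1→0
  (1Δ to stable)
t=8 Δ0: clk=0 w5=0 w4=1 w0=1 w7=1 w2=1 w6=0 w3=1
  Δ1: clk:0→1
  Δ2: w5:0→1
  Δ3: w6:0→1
  Δ4: w0:1→0
  (4Δ to stable)
t=9 Δ0: clk=1 w5=1 w4=1 w0=0 w7=1 w2=1 w6=1 w3=1
  Δ1: clk:1→0
  (1Δ to stable)
t=10 Δ0: clk=0 w5=1 w4=1 w0=0 w7=1 w2=1 w6=1 w3=1
  Δ1: clk:0→1
  Δ2: w5:1→0
  Δ3: w6:1→0
  Δ4: w0:0→1
  (4Δ to stable)
t=11 Δ0: clk=1 w5=0 w4=1 w0=1 w7=1 w2=1 w6=0 w3=1
  Δ1: clk:1→0
  (1Δ to stable)
t=12 Δ0: clk=0 w5=0 w4=1 w0=1 w7=1 w2=1 w6=0 w3=1
  Δ1: clk:0→1
  Δ2: w5:0→1
  Δ3: w6:0→1
  Δ4: w0:1→0
  (4Δ to stable)
t=13 Δ0: clk=1 w5=1 w4=1 w0=0 w7=1 w2=1 w6=1 w3=1
  Δ1: clk:1→0
  (1Δ to stable)
t=14 Δ0: clk=0 w5=1 w4=1 w0=0 w7=1 w2=1 w6=1 w3=1
  Δ1: clk:0→1
  Δ2: w5:1→0
  Δ3: w6:1→0
  Δ4: w0:0→1
  (4Δ to stable)
t=15 Δ0: clk=1 w5=0 w4=1 w0=1 w7=1 w2=1 w6=0 w3=1
  Δ1: clk:1→0
  (1Δ to stable)
t=16 Δ0: clk=0 w5=0 w4=1 w0=1 w7=1 w2=1 w6=0 w3=1
  Δ1: clk:0→1
  Δ2: w5:0→1
  Δ3: w6:0→1
  Δ4: w0:1→0
  (4Δ to stable)
t=17 Δ0: clk=1 w5=1 w4=1 w0=0 w7=1 w2=1 w6=1 w3=1
  Δ1: clk:1→0
  (1Δ to stable)
t=18 Δ0: clk=0 w5=1 w4=1 w0=0 w7=1 w2=1 w6=1 w3=1
  Δ1: clk:0→1
  Δ2: w5:1→0
  Δ3: w6:1→0
  Δ4: w0:0→1
  (4Δ to stable)
t=19 Δ0: clk=1 w5=0 w4=1 w0=1 w7=1 w2=1 w6=0 w3=1
  Δ1: clk:1→0
  (1Δ to stable)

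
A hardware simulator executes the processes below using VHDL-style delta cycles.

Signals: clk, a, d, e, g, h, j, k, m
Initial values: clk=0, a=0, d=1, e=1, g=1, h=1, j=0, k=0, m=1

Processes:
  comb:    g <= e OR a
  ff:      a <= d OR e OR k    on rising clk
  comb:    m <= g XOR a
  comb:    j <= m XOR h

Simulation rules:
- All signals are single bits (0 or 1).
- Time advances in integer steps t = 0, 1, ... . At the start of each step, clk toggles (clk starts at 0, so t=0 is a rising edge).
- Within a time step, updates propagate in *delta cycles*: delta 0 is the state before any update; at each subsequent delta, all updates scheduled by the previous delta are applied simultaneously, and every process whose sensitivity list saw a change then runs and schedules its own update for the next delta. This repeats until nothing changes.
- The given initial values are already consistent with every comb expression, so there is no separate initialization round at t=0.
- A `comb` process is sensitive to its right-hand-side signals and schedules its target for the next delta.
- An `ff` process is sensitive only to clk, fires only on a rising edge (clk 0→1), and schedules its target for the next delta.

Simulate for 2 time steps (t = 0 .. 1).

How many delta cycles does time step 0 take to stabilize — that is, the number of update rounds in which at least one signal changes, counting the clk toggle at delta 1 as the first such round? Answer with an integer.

t0.Δ0 h=1 a=0 e=1 d=1 g=1 k=0 clk=0 j=0 m=1
t0.Δ1 h=1 a=0 e=1 d=1 g=1 k=0 clk=1 j=0 m=1
t0.Δ2 h=1 a=1 e=1 d=1 g=1 k=0 clk=1 j=0 m=1
t0.Δ3 h=1 a=1 e=1 d=1 g=1 k=0 clk=1 j=0 m=0
t0.Δ4 h=1 a=1 e=1 d=1 g=1 k=0 clk=1 j=1 m=0
t1.Δ0 h=1 a=1 e=1 d=1 g=1 k=0 clk=1 j=1 m=0
t1.Δ1 h=1 a=1 e=1 d=1 g=1 k=0 clk=0 j=1 m=0

4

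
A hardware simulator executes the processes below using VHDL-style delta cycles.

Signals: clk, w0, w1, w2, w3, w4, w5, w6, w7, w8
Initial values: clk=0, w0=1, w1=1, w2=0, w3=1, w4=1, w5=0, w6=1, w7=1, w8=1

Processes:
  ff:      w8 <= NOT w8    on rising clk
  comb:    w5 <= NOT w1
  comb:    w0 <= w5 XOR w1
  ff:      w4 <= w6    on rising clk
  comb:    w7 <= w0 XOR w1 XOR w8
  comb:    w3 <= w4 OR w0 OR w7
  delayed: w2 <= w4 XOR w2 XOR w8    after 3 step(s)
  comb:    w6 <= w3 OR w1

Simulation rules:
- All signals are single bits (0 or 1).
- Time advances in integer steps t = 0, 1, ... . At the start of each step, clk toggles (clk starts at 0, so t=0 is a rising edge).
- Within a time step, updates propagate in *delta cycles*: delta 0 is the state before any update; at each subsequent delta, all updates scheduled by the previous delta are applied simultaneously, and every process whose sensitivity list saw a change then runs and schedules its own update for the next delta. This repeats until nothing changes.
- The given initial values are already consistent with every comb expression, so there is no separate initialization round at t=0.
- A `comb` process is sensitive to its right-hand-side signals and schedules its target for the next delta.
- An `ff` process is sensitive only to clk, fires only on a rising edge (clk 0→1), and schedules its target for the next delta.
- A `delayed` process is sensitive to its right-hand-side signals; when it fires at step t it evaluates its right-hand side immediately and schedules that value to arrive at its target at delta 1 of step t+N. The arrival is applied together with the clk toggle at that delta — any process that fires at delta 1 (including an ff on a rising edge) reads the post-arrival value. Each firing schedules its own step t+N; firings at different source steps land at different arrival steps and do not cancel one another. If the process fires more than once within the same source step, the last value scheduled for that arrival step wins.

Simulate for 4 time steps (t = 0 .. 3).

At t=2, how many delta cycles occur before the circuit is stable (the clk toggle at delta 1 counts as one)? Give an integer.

t=0 Δ0: w4=1 w6=1 w1=1 clk=0 w5=0 w3=1 w0=1 w2=0 w7=1 w8=1
  Δ1: clk:0→1
  Δ2: w8:1→0
  Δ3: w7:1→0
  (3Δ to stable)
t=1 Δ0: w4=1 w6=1 w1=1 clk=1 w5=0 w3=1 w0=1 w2=0 w7=0 w8=0
  Δ1: clk:1→0
  (1Δ to stable)
t=2 Δ0: w4=1 w6=1 w1=1 clk=0 w5=0 w3=1 w0=1 w2=0 w7=0 w8=0
  Δ1: clk:0→1
  Δ2: w8:0→1
  Δ3: w7:0→1
  (3Δ to stable)
t=3 Δ0: w4=1 w6=1 w1=1 clk=1 w5=0 w3=1 w0=1 w2=0 w7=1 w8=1
  Δ1: clk:1→0, w2:0→1
  (1Δ to stable)

3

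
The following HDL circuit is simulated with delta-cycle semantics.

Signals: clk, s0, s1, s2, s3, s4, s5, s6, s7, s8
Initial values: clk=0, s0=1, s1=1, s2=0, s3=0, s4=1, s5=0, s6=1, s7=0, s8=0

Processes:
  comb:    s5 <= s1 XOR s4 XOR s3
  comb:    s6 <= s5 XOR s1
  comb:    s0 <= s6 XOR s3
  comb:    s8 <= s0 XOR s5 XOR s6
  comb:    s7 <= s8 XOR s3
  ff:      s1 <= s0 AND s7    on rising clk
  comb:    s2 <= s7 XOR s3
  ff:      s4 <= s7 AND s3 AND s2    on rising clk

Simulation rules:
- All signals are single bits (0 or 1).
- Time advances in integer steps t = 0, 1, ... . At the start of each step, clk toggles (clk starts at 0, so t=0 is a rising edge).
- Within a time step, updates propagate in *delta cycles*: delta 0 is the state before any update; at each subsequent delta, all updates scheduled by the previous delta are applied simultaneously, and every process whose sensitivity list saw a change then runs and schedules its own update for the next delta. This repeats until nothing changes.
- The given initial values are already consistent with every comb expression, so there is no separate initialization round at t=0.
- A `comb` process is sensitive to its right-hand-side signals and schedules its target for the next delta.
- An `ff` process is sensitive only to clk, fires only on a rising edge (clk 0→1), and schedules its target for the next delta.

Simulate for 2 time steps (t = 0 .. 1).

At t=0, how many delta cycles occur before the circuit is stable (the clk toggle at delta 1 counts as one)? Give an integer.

t0.Δ0 s0=1 s2=0 s8=0 s5=0 clk=0 s7=0 s1=1 s3=0 s4=1 s6=1
t0.Δ1 s0=1 s2=0 s8=0 s5=0 clk=1 s7=0 s1=1 s3=0 s4=1 s6=1
t0.Δ2 s0=1 s2=0 s8=0 s5=0 clk=1 s7=0 s1=0 s3=0 s4=0 s6=1
t0.Δ3 s0=1 s2=0 s8=0 s5=0 clk=1 s7=0 s1=0 s3=0 s4=0 s6=0
t0.Δ4 s0=0 s2=0 s8=1 s5=0 clk=1 s7=0 s1=0 s3=0 s4=0 s6=0
t0.Δ5 s0=0 s2=0 s8=0 s5=0 clk=1 s7=1 s1=0 s3=0 s4=0 s6=0
t0.Δ6 s0=0 s2=1 s8=0 s5=0 clk=1 s7=0 s1=0 s3=0 s4=0 s6=0
t0.Δ7 s0=0 s2=0 s8=0 s5=0 clk=1 s7=0 s1=0 s3=0 s4=0 s6=0
t1.Δ0 s0=0 s2=0 s8=0 s5=0 clk=1 s7=0 s1=0 s3=0 s4=0 s6=0
t1.Δ1 s0=0 s2=0 s8=0 s5=0 clk=0 s7=0 s1=0 s3=0 s4=0 s6=0

7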